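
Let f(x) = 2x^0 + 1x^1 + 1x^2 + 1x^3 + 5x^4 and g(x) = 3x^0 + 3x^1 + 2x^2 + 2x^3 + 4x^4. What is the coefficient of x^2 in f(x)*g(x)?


Cauchy product at x^2:
2*2 + 1*3 + 1*3
= 10

10


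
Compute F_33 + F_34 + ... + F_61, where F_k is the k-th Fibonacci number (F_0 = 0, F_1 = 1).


Use the identity sum_{k=0}^{N} F_k = F_{N+2} - 1 (which follows from F_{k+2} - F_{k+1} = F_k). Then
sum_{k=33}^{61} F_k = (F_{63} - 1) - (F_{34} - 1) = F_{63} - F_{34}.
Computing: F_{63} = 6557470319842, F_{34} = 5702887, so
Sum = 6557470319842 - 5702887 = 6557464616955.

6557464616955


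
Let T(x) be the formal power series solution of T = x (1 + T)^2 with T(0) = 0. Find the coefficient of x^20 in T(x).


Apply the Lagrange inversion formula: if T = x * phi(T) with phi(t) = (1 + t)^2, then [x^n] T = (1/n) [t^(n-1)] phi(t)^n = (1/n) [t^(n-1)] (1 + t)^(2n) = (1/n) C(2n, n-1).
Using the identity C(2n, n-1) = C(2n, n) * n / (n+1), the unscaled factor equals C(2n, n) / (n+1) = C_n, the n-th Catalan number.
For n = 20: C_20 = C(40, 20) / 21 = 137846528820/21 = 6564120420 = 6564120420.

6564120420


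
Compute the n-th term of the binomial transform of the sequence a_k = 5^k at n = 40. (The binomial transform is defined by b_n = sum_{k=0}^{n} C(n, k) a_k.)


With a_k = 5^k, b_n = sum_{k=0}^{n} C(n, k) 5^k = (1 + 5)^n by the binomial theorem.
For n = 40: (1 + 5)^40 = 6^40 = 13367494538843734067838845976576.

13367494538843734067838845976576


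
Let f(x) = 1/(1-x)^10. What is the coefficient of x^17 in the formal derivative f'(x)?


Differentiate: d/dx [ 1/(1-x)^r ] = r / (1-x)^(r+1).
Here r = 10, so f'(x) = 10 / (1-x)^11.
The expansion of 1/(1-x)^(r+1) has coefficient of x^n equal to C(n+r, r).
So the coefficient of x^17 in f'(x) is
10 * C(27, 10) = 10 * 8436285 = 84362850

84362850


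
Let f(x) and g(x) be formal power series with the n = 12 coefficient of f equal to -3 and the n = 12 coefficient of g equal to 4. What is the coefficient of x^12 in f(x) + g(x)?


Addition of formal power series is termwise.
The coefficient of x^12 in f + g = -3 + 4
= 1

1


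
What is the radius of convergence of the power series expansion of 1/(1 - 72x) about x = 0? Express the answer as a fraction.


Expanding 1/(1 - 72x) = sum_{k>=0} 72^k x^k, the series converges when |72x| < 1, i.e., |x| < 1/72.
So the radius of convergence is 1/72 = 1/72.

1/72


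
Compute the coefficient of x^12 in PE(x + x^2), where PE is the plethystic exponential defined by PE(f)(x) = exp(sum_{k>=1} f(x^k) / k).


With f(x) = x + x^2, the exponent is sum_{k>=1} (x^k + x^(2k)) / k = -ln(1 - x) - ln(1 - x^2). Exponentiating:
PE(x + x^2) = 1 / ((1 - x)(1 - x^2)).
This is the generating function for partitions of n into parts of size 1 or 2. The number of 2's can be any j in 0..6, and the rest are 1's, so
[x^12] = floor(12/2) + 1 = 7.

7


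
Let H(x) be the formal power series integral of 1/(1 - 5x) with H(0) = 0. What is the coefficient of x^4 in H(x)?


1/(1 - 5x) = sum_{k>=0} 5^k x^k. Integrating termwise with H(0) = 0:
H(x) = sum_{k>=0} 5^k x^(k+1) / (k+1) = sum_{m>=1} 5^(m-1) x^m / m.
For m = 4: 5^3/4 = 125/4 = 125/4.

125/4


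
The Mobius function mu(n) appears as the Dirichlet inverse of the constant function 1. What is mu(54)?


54 has a squared prime factor, so mu(54) = 0.
Factorization reveals a repeated prime.

0


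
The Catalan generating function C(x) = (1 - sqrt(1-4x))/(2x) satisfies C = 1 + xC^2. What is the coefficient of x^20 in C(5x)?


Substituting x -> 5x scales the n-th coefficient by 5^n, so [x^20] C(5x) = 5^20 * C_20.
C_20 = C(2*20, 20)/(21) = 137846528820/21 = 6564120420.
So 5^20 * 6564120420 = 95367431640625 * 6564120420 = 626003305435180664062500.

626003305435180664062500


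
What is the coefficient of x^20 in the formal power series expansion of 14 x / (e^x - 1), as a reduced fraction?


The exponential generating function for Bernoulli numbers is
x / (e^x - 1) = sum_{k>=0} B_k x^k / k!.
So the coefficient of x^20 in 14 x / (e^x - 1) is 14 B_20 / 20!.
Computing: B_20 = -174611/330, 20! = 2432902008176640000, giving
14 * -174611/330 / 2432902008176640000 = -174611/57346975907020800000.

-174611/57346975907020800000


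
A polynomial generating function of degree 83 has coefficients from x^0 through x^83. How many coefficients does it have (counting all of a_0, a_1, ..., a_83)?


A polynomial of degree 83 takes the form a_0 + a_1 x + ... + a_83 x^83.
The number of coefficients is 83 + 1 = 84.

84


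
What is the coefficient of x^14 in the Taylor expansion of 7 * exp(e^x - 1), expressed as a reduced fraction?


exp(e^x - 1) = sum_{k>=0} Bell_k x^k / k!, where Bell_k is the k-th Bell number.
So the coefficient of x^14 is 7 * Bell_14 / 14!.
Computing: Bell_14 = 190899322 and 14! = 87178291200, giving
7 * 190899322/87178291200 = 95449661/6227020800.

95449661/6227020800


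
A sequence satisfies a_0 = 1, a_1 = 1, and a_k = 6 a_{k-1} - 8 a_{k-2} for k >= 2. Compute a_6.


The characteristic equation is t^2 - 6 t + 8 = 0, with roots r_1 = 4 and r_2 = 2 (so c_1 = r_1 + r_2, c_2 = -r_1 r_2 as required).
One can use the closed form a_n = A r_1^n + B r_2^n, but direct iteration is more reliable:
a_0 = 1, a_1 = 1, a_2 = -2, a_3 = -20, a_4 = -104, a_5 = -464, a_6 = -1952.
So a_6 = -1952.

-1952


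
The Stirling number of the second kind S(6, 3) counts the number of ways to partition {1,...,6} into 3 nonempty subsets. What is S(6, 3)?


Using the explicit formula S(n,k) = (1/k!) sum_{j=0}^{k} (-1)^(k-j) C(k,j) j^n:
S(6, 3) = 90
Equivalently, S(n,k) is n! times the coefficient of x^n in the EGF (e^x - 1)^k / k!.

90


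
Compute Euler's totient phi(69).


phi(n) counts integers in [1, n] coprime to n. Using the multiplicative formula phi(n) = n * prod_{p | n} (1 - 1/p):
69 = 3 * 23, so
phi(69) = 69 * (1 - 1/3) * (1 - 1/23) = 44.

44


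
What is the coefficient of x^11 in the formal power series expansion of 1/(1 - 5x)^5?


The general identity 1/(1 - c x)^r = sum_{k>=0} c^k C(k + r - 1, r - 1) x^k follows by substituting y = c x into 1/(1 - y)^r = sum_{k>=0} C(k + r - 1, r - 1) y^k.
For c = 5, r = 5, k = 11:
5^11 * C(15, 4) = 48828125 * 1365 = 66650390625.

66650390625


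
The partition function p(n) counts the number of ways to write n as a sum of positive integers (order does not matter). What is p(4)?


Using the generating function prod_{k>=1} 1/(1-x^k), we compute p(4).
By dynamic programming over parts 1 through 4:
p(4) = 5

5


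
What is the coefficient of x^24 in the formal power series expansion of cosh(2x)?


The Maclaurin series is cosh(t) = sum_{m>=0} t^(2m) / (2m)!, so substituting t = 2x, only even powers of x are nonzero, with coefficient of x^(2m) equal to 2^(2m) / (2m)!.
For x^24 the coefficient is 2^24/24! = 16777216/620448401733239439360000 = 4/147926426347074375.

4/147926426347074375


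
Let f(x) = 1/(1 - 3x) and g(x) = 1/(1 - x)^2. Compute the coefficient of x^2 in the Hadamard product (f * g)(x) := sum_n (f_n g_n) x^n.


f has coefficients f_k = 3^k. For g = 1/(1 - x)^2 the coefficient is g_k = C(k + 1, 1) = k + 1. The Hadamard coefficient is (f * g)_k = 3^k * (k + 1).
For k = 2: 3^2 * 3 = 9 * 3 = 27.

27


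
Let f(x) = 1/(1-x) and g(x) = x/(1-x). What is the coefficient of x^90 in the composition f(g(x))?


First simplify the composition: f(g(x)) = 1/(1 - x/(1-x)) = (1-x)/((1-x) - x) = (1-x)/(1-2x).
Now extract the coefficient. Write (1-x)/(1-2x) = 1/(1-2x) - x/(1-2x).
The coefficient of x^n in 1/(1-2x) is 2^n, and in x/(1-2x) is 2^(n-1) (for n >= 1).
So the coefficient of x^90 is 2^90 - 2^89 = 1237940039285380274899124224 - 618970019642690137449562112 = 618970019642690137449562112.

618970019642690137449562112


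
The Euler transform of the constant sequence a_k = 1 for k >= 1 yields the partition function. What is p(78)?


The Euler transform converts the sequence a_k = 1 into the number of integer partitions.
Using the recurrence or dynamic programming:
p(78) = 12132164

12132164


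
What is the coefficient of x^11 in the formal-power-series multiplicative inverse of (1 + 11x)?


The inverse is 1/(1 + 11x). Apply the geometric identity 1/(1 - y) = sum_{k>=0} y^k with y = -11x:
1/(1 + 11x) = sum_{k>=0} (-11)^k x^k.
So the coefficient of x^11 is (-11)^11 = -285311670611.

-285311670611


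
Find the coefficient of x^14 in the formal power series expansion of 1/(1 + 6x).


Write 1/(1 + c x) = 1/(1 - (-c) x) and apply the geometric-series identity
1/(1 - y) = sum_{k>=0} y^k to get 1/(1 + c x) = sum_{k>=0} (-c)^k x^k.
So the coefficient of x^k is (-c)^k = (-1)^k * c^k.
Here c = 6 and k = 14:
(-6)^14 = 1 * 78364164096 = 78364164096

78364164096


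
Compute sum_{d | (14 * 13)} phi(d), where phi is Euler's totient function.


First, 14 * 13 = 182. One classical identity is sum_{d | n} phi(d) = n (each k in [1, n] has a unique gcd with n, and among the k's with gcd(k, n) = n/d there are phi(d) of them). So the sum equals 182. We also verify directly:
Divisors of 182: 1, 2, 7, 13, 14, 26, 91, 182.
phi values: 1, 1, 6, 12, 6, 12, 72, 72.
Sum = 182.

182


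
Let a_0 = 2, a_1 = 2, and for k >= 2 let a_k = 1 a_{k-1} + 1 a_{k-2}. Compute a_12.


Iterating the recurrence forward:
a_0 = 2
a_1 = 2
a_2 = 1*2 + 1*2 = 4
a_3 = 1*4 + 1*2 = 6
a_4 = 1*6 + 1*4 = 10
a_5 = 1*10 + 1*6 = 16
a_6 = 1*16 + 1*10 = 26
a_7 = 1*26 + 1*16 = 42
a_8 = 1*42 + 1*26 = 68
a_9 = 1*68 + 1*42 = 110
a_10 = 1*110 + 1*68 = 178
a_11 = 1*178 + 1*110 = 288
a_12 = 1*288 + 1*178 = 466
So a_12 = 466.

466


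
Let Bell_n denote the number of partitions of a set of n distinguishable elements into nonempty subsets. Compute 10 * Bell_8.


Bell_8 can be computed from the Bell triangle or from Dobinski's identity Bell_n = (1/e) * sum_{k>=0} k^n / k!.
Computing Bell_8 = 4140.
Then 10 * 4140 = 41400.

41400


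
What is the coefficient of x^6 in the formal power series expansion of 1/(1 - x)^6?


The expansion 1/(1 - x)^r = sum_{k>=0} C(k + r - 1, r - 1) x^k follows from the multiset / negative-binomial theorem (or from repeated differentiation of the geometric series).
For r = 6 and k = 6:
C(11, 5) = 39916800 / (120 * 720) = 462.

462


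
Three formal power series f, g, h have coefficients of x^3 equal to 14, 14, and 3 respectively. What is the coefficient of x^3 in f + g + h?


Series addition is componentwise:
14 + 14 + 3
= 31

31


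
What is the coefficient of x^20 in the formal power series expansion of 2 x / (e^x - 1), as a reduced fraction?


The exponential generating function for Bernoulli numbers is
x / (e^x - 1) = sum_{k>=0} B_k x^k / k!.
So the coefficient of x^20 in 2 x / (e^x - 1) is 2 B_20 / 20!.
Computing: B_20 = -174611/330, 20! = 2432902008176640000, giving
2 * -174611/330 / 2432902008176640000 = -174611/401428831349145600000.

-174611/401428831349145600000


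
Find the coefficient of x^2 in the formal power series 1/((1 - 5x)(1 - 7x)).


By partial fractions or Cauchy convolution:
The coefficient equals sum_{k=0}^{2} 5^k * 7^(2-k).
= 109

109


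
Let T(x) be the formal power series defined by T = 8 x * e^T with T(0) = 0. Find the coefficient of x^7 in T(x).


Apply the Lagrange inversion formula: if T = 8 x * phi(T) with phi(t) = e^t, then
[x^n] T = 8^n * (1/n) [t^(n-1)] phi(t)^n = 8^n * (1/n) [t^(n-1)] e^(n t) = 8^n * (1/n) * n^(n-1) / (n-1)! = 8^n * n^(n-1) / n!.
When c = 1 this is the Cayley count of rooted labeled trees on n vertices, divided by n!.
For n = 7: 8^7 * 7^6 / 7! = 2097152 * 117649/5040 = 2202927104/45.

2202927104/45


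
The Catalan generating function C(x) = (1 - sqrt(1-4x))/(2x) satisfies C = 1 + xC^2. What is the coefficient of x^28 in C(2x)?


Substituting x -> 2x scales the n-th coefficient by 2^n, so [x^28] C(2x) = 2^28 * C_28.
C_28 = C(2*28, 28)/(29) = 7648690600760440/29 = 263747951750360.
So 2^28 * 263747951750360 = 268435456 * 263747951750360 = 70799301697173884764160.

70799301697173884764160


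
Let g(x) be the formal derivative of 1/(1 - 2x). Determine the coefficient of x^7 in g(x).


Differentiate termwise: d/dx sum_{k>=0} 2^k x^k = sum_{k>=1} k 2^k x^(k-1) = sum_{j>=0} (j+1) 2^(j+1) x^j.
Equivalently, d/dx [1/(1 - 2x)] = 2/(1 - 2x)^2.
For j = 7: 8 * 2^8 = 8 * 256 = 2048.

2048


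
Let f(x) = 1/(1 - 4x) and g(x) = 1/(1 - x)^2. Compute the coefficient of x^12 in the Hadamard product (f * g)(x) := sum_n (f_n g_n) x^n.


f has coefficients f_k = 4^k. For g = 1/(1 - x)^2 the coefficient is g_k = C(k + 1, 1) = k + 1. The Hadamard coefficient is (f * g)_k = 4^k * (k + 1).
For k = 12: 4^12 * 13 = 16777216 * 13 = 218103808.

218103808


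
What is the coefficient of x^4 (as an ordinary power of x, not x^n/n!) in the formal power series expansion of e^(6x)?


The exponential series is e^y = sum_{k>=0} y^k / k!. Substituting y = 6x gives
e^(6x) = sum_{k>=0} 6^k x^k / k!.
So the coefficient of x^n is a^n/n! with a = 6, n = 4:
6^4 / 4! = 1296/24 = 54

54


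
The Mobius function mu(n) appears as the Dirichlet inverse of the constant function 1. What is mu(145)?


145 = 5 * 29 (all distinct primes).
mu(145) = (-1)^2 = 1

1


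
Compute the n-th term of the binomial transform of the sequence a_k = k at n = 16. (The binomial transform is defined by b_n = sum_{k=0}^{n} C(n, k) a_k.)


With a_k = k, b_n = sum_{k=0}^{n} C(n, k) k. Using k * C(n, k) = n * C(n-1, k-1) gives b_n = n * sum_{k>=1} C(n-1, k-1) = n * 2^(n-1).
For n = 16: 16 * 2^15 = 16 * 32768 = 524288.

524288


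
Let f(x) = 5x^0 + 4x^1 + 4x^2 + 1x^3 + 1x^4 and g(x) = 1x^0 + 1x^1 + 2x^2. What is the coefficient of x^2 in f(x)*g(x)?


Cauchy product at x^2:
5*2 + 4*1 + 4*1
= 18

18


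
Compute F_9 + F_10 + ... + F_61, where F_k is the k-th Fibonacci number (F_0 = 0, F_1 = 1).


Use the identity sum_{k=0}^{N} F_k = F_{N+2} - 1 (which follows from F_{k+2} - F_{k+1} = F_k). Then
sum_{k=9}^{61} F_k = (F_{63} - 1) - (F_{10} - 1) = F_{63} - F_{10}.
Computing: F_{63} = 6557470319842, F_{10} = 55, so
Sum = 6557470319842 - 55 = 6557470319787.

6557470319787


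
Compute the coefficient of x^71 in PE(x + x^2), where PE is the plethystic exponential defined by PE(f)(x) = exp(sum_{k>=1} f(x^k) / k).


With f(x) = x + x^2, the exponent is sum_{k>=1} (x^k + x^(2k)) / k = -ln(1 - x) - ln(1 - x^2). Exponentiating:
PE(x + x^2) = 1 / ((1 - x)(1 - x^2)).
This is the generating function for partitions of n into parts of size 1 or 2. The number of 2's can be any j in 0..35, and the rest are 1's, so
[x^71] = floor(71/2) + 1 = 36.

36


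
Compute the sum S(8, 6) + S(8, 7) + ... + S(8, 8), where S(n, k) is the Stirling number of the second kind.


By definition, S(n, k) counts partitions of an n-set into exactly k nonempty blocks.
Computing row n = 8 for k = 6..8:
S(8, k): 266, 28, 1
Sum = 295.

295


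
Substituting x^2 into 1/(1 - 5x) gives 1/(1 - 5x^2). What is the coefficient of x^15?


Since 1/(1 - 5x^2) only has even powers of x,
the coefficient of x^15 (odd) is 0.

0


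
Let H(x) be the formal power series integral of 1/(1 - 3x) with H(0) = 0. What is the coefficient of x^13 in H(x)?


1/(1 - 3x) = sum_{k>=0} 3^k x^k. Integrating termwise with H(0) = 0:
H(x) = sum_{k>=0} 3^k x^(k+1) / (k+1) = sum_{m>=1} 3^(m-1) x^m / m.
For m = 13: 3^12/13 = 531441/13 = 531441/13.

531441/13


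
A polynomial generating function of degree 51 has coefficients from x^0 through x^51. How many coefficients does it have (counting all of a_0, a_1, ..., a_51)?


A polynomial of degree 51 takes the form a_0 + a_1 x + ... + a_51 x^51.
The number of coefficients is 51 + 1 = 52.

52


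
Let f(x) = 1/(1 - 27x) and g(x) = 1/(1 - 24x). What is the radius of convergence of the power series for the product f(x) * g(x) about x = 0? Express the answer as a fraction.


The radius of 1/(1 - 27x) is 1/27 (nearest singularity at x = 1/27), and the radius of 1/(1 - 24x) is 1/24.
The product f(x)*g(x) = 1/((1 - 27x)(1 - 24x)) has singularities at both 1/27 and 1/24, so its radius of convergence is the distance to the nearest one:
min(1/27, 1/24) = 1/27.

1/27


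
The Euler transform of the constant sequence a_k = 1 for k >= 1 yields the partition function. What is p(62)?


The Euler transform converts the sequence a_k = 1 into the number of integer partitions.
Using the recurrence or dynamic programming:
p(62) = 1300156

1300156


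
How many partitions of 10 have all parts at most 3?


Using the generating function (1-x)^(-1)(1-x^2)^(-1)(1-x^3)^(-1),
the coefficient of x^10 counts these restricted partitions.
Result = 14

14


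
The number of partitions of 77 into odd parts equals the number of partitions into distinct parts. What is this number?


Computing partitions of 77 into odd parts (1, 3, 5, ...):
Using the generating function prod_{k>=0} 1/(1-x^(2k+1)),
the count is 58499

58499


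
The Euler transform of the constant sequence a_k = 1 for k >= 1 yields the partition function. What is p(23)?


The Euler transform converts the sequence a_k = 1 into the number of integer partitions.
Using the recurrence or dynamic programming:
p(23) = 1255

1255


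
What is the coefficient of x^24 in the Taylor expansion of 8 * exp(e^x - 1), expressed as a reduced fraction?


exp(e^x - 1) = sum_{k>=0} Bell_k x^k / k!, where Bell_k is the k-th Bell number.
So the coefficient of x^24 is 8 * Bell_24 / 24!.
Computing: Bell_24 = 445958869294805289 and 24! = 620448401733239439360000, giving
8 * 445958869294805289/620448401733239439360000 = 148652956431601763/25852016738884976640000.

148652956431601763/25852016738884976640000


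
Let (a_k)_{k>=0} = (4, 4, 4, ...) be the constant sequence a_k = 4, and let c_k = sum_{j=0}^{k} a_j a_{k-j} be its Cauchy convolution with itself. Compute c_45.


Since a_j = 4 for all j >= 0, the convolution sum becomes
c_k = sum_{j=0}^{k} 4 * 4 = 16 * (k + 1).
Equivalently, the generating function of (a_k) is 4/(1 - x) and its square is 16/(1 - x)^2 = sum_{k>=0} 16(k + 1) x^k.
For k = 45: 16 * 46 = 736.

736


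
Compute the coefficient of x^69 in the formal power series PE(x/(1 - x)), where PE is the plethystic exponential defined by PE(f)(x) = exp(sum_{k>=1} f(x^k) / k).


For f(x) = x/(1 - x) we have
sum_{k>=1} f(x^k) / k = sum_{k>=1} (1/k) * x^k / (1 - x^k) = sum_{k, m >= 1} x^(k m) / k,
which after exponentiating simplifies to
PE(x/(1 - x)) = prod_{k>=1} 1 / (1 - x^k).
This is the generating function for the partition function p(n), so the coefficient of x^69 is p(69).
Computing p(69) by dynamic programming over parts 1, 2, ..., 69: p(69) = 3554345.

3554345


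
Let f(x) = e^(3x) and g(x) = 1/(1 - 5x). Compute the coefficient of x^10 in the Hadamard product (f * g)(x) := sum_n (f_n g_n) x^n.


Expanding: f_k = 3^k/k! (from e^(3x)) and g_k = 5^k (from 1/(1 - 5x)). So the Hadamard coefficient (f * g)_k = 3^k 5^k / k! = (15)^k / k!.
For k = 10: 15^10/10! = 576650390625/3628800 = 284765625/1792.

284765625/1792


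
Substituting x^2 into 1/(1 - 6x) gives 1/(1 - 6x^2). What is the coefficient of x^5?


Since 1/(1 - 6x^2) only has even powers of x,
the coefficient of x^5 (odd) is 0.

0


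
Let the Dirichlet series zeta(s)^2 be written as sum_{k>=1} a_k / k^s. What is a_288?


The Dirichlet convolution of the constant function 1 with itself gives (1 * 1)(k) = sum_{d | k} 1 = d(k), the number of positive divisors of k.
Since zeta(s) = sum_{k>=1} 1/k^s, we have zeta(s)^2 = sum_{k>=1} d(k)/k^s, so a_k = d(k).
For k = 288: the divisors are 1, 2, 3, 4, 6, 8, 9, 12, 16, 18, 24, 32, 36, 48, 72, 96, 144, 288.
Count = 18.

18


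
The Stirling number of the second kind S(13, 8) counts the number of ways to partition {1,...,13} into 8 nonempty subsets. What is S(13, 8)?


Using the explicit formula S(n,k) = (1/k!) sum_{j=0}^{k} (-1)^(k-j) C(k,j) j^n:
S(13, 8) = 1899612
Equivalently, S(n,k) is n! times the coefficient of x^n in the EGF (e^x - 1)^k / k!.

1899612


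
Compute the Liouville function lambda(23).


The Liouville function is lambda(k) = (-1)^Omega(k), where Omega(k) counts the prime factors of k with multiplicity.
Factoring: 23 = 23, so Omega(23) = 1.
lambda(23) = (-1)^1 = -1.

-1


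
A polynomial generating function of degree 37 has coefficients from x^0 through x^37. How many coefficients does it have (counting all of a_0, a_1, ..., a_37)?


A polynomial of degree 37 takes the form a_0 + a_1 x + ... + a_37 x^37.
The number of coefficients is 37 + 1 = 38.

38


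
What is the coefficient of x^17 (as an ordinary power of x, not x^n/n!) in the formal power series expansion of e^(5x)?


The exponential series is e^y = sum_{k>=0} y^k / k!. Substituting y = 5x gives
e^(5x) = sum_{k>=0} 5^k x^k / k!.
So the coefficient of x^n is a^n/n! with a = 5, n = 17:
5^17 / 17! = 762939453125/355687428096000 = 6103515625/2845499424768

6103515625/2845499424768


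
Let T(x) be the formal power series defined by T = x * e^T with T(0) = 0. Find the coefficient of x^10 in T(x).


Apply the Lagrange inversion formula: if T = x * phi(T) with phi(t) = e^t, then
[x^n] T = (1/n) [t^(n-1)] phi(t)^n = (1/n) [t^(n-1)] e^(n t) = (1/n) * n^(n-1) / (n-1)! = n^(n-1) / n!.
When c = 1 this is the Cayley count of rooted labeled trees on n vertices, divided by n!.
For n = 10: 10^9 / 10! = 1000000000/3628800 = 156250/567.

156250/567


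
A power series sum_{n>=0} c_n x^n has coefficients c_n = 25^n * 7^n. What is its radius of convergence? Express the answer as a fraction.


By the root test (Cauchy-Hadamard), the radius is R = 1 / limsup_n |c_n|^(1/n).
Here |c_n|^(1/n) = (25^n * 7^n)^(1/n) = 25 * 7 = 175 for all n.
So R = 1/175 = 1/175.

1/175


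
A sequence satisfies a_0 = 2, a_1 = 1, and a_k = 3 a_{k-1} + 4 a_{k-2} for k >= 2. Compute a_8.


The characteristic equation is t^2 - 3 t - 4 = 0, with roots r_1 = 4 and r_2 = -1 (so c_1 = r_1 + r_2, c_2 = -r_1 r_2 as required).
One can use the closed form a_n = A r_1^n + B r_2^n, but direct iteration is more reliable:
a_0 = 2, a_1 = 1, a_2 = 11, a_3 = 37, a_4 = 155, a_5 = 613, a_6 = 2459, a_7 = 9829, a_8 = 39323.
So a_8 = 39323.

39323


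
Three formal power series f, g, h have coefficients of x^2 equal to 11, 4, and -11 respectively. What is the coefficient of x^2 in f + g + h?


Series addition is componentwise:
11 + 4 + -11
= 4

4


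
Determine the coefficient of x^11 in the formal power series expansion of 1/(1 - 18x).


The geometric series identity gives 1/(1 - c x) = sum_{k>=0} c^k x^k, so the coefficient of x^k is c^k.
Here c = 18 and k = 11.
Computing: 18^11 = 64268410079232

64268410079232


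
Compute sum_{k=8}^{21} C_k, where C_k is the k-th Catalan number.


C_8 through C_21: 1430, 4862, 16796, 58786, 208012, 742900, 2674440, 9694845, 35357670, 129644790, 477638700, 1767263190, 6564120420, 24466267020
Sum = 1430 + 4862 + 16796 + 58786 + 208012 + 742900 + 2674440 + 9694845 + 35357670 + 129644790 + 477638700 + 1767263190 + 6564120420 + 24466267020
= 33453693861

33453693861


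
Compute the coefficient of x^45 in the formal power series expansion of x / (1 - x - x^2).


Let f(x) = sum_{k>=0} a_k x^k. Multiplying f(x) * (1 - x - x^2) = x and matching coefficients gives a_0 = 0, a_1 = 1, and a_k = a_{k-1} + a_{k-2} for k >= 2. These are the Fibonacci numbers F_k.
Iterating from F_0 = 0, F_1 = 1:
F_0=0, F_1=1, F_2=1, F_3=2, F_4=3, F_5=5, F_6=8, F_7=13, F_8=21, F_9=34, ...
F_45 = 1134903170.

1134903170


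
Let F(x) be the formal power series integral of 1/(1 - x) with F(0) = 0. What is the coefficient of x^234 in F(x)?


1/(1 - x) = sum_{k>=0} x^k. Integrating termwise and using F(0) = 0 gives
F(x) = sum_{k>=0} x^(k+1) / (k+1) = sum_{m>=1} x^m / m = -ln(1 - x).
So the coefficient of x^234 is 1/234 = 1/234.

1/234


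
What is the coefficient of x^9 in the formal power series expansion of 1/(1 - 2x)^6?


The general identity 1/(1 - c x)^r = sum_{k>=0} c^k C(k + r - 1, r - 1) x^k follows by substituting y = c x into 1/(1 - y)^r = sum_{k>=0} C(k + r - 1, r - 1) y^k.
For c = 2, r = 6, k = 9:
2^9 * C(14, 5) = 512 * 2002 = 1025024.

1025024


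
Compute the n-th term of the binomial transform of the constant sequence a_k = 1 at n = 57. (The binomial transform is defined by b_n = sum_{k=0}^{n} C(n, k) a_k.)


With a_k = 1 for all k, b_n = sum_{k=0}^{n} C(n, k) = 2^n by the binomial theorem.
For n = 57: 2^57 = 144115188075855872.

144115188075855872


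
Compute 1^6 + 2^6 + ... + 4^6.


This power sum has a closed form given by Faulhaber's formula
sum_{k=1}^{m} k^p = (1 / (p + 1)) * sum_{j=0}^{p} C(p + 1, j) B_j m^(p + 1 - j),
but for small m direct computation is fastest:
1 + 64 + 729 + 4096 = 4890.

4890


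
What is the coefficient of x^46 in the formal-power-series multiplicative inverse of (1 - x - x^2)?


Let the inverse be f(x) = sum_{k>=0} a_k x^k. From f(x) * (1 - x - x^2) = 1 and matching coefficients:
 x^0: a_0 = 1.
 x^1: a_1 - a_0 = 0, so a_1 = 1.
 x^k (k >= 2): a_k - a_{k-1} - a_{k-2} = 0, i.e. a_k = a_{k-1} + a_{k-2}.
This is the Fibonacci-type recurrence shifted so that a_0 = a_1 = 1.
Iterating: a_0=1, a_1=1, a_2=2, a_3=3, a_4=5, a_5=8, a_6=13, a_7=21, a_8=34, a_9=55, ...
a_46 = 2971215073.

2971215073


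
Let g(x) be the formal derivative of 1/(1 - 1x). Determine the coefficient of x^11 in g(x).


Differentiate termwise: d/dx sum_{k>=0} 1^k x^k = sum_{k>=1} k 1^k x^(k-1) = sum_{j>=0} (j+1) 1^(j+1) x^j.
Equivalently, d/dx [1/(1 - 1x)] = 1/(1 - 1x)^2.
For j = 11: 12 * 1^12 = 12 * 1 = 12.

12


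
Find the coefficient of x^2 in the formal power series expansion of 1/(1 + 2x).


Write 1/(1 + c x) = 1/(1 - (-c) x) and apply the geometric-series identity
1/(1 - y) = sum_{k>=0} y^k to get 1/(1 + c x) = sum_{k>=0} (-c)^k x^k.
So the coefficient of x^k is (-c)^k = (-1)^k * c^k.
Here c = 2 and k = 2:
(-2)^2 = 1 * 4 = 4

4


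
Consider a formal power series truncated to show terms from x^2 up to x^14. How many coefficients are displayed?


From x^2 to x^14 inclusive, the count is 14 - 2 + 1 = 13.

13


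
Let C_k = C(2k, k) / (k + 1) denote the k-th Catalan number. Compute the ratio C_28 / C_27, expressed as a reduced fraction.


Using C_k = (2k)! / (k! (k+1)!), the ratio C_{k+1}/C_k simplifies to
C_{k+1}/C_k = [(2k+2)! / ((k+1)! (k+2)!)] * [k! (k+1)! / (2k)!]
 = (2k+2)(2k+1) / ((k+1)(k+2)) = 2(2k+1) / (k+2).
For k = 27: 2(2*27 + 1) / (27 + 2) = 110/29 = 110/29.

110/29


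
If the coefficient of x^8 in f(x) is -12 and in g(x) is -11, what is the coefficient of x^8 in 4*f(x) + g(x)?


Scalar multiplication scales coefficients: 4 * -12 = -48.
Then add the g coefficient: -48 + -11
= -59

-59


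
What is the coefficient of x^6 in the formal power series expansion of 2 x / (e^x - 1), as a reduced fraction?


The exponential generating function for Bernoulli numbers is
x / (e^x - 1) = sum_{k>=0} B_k x^k / k!.
So the coefficient of x^6 in 2 x / (e^x - 1) is 2 B_6 / 6!.
Computing: B_6 = 1/42, 6! = 720, giving
2 * 1/42 / 720 = 1/15120.

1/15120


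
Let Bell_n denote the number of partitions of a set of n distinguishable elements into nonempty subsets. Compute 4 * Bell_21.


Bell_21 can be computed from the Bell triangle or from Dobinski's identity Bell_n = (1/e) * sum_{k>=0} k^n / k!.
Computing Bell_21 = 474869816156751.
Then 4 * 474869816156751 = 1899479264627004.

1899479264627004


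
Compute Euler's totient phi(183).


phi(n) counts integers in [1, n] coprime to n. Using the multiplicative formula phi(n) = n * prod_{p | n} (1 - 1/p):
183 = 3 * 61, so
phi(183) = 183 * (1 - 1/3) * (1 - 1/61) = 120.

120


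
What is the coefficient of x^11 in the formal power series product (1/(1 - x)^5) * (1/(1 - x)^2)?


Combine the factors: (1/(1 - x)^5) * (1/(1 - x)^2) = 1/(1 - x)^7.
Then use 1/(1 - x)^r = sum_{k>=0} C(k + r - 1, r - 1) x^k with r = 7 and k = 11:
C(17, 6) = 12376.

12376


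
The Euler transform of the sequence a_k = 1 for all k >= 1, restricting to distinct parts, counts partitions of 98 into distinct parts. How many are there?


Partitions of 98 into distinct parts can be computed via generating function.
Product (1+x)(1+x^2)(1+x^3)...
The coefficient of x^98 = 376256

376256


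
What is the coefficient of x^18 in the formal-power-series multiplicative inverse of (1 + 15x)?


The inverse is 1/(1 + 15x). Apply the geometric identity 1/(1 - y) = sum_{k>=0} y^k with y = -15x:
1/(1 + 15x) = sum_{k>=0} (-15)^k x^k.
So the coefficient of x^18 is (-15)^18 = 1477891880035400390625.

1477891880035400390625


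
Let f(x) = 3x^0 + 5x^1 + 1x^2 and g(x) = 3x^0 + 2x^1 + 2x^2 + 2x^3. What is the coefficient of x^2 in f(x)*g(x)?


Cauchy product at x^2:
3*2 + 5*2 + 1*3
= 19

19


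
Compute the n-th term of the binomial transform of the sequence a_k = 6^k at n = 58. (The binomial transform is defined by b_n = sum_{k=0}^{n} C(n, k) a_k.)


With a_k = 6^k, b_n = sum_{k=0}^{n} C(n, k) 6^k = (1 + 6)^n by the binomial theorem.
For n = 58: (1 + 6)^58 = 7^58 = 10367793076318844190248738727596255138212949486449.

10367793076318844190248738727596255138212949486449


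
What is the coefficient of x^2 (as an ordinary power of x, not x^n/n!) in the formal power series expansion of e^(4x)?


The exponential series is e^y = sum_{k>=0} y^k / k!. Substituting y = 4x gives
e^(4x) = sum_{k>=0} 4^k x^k / k!.
So the coefficient of x^n is a^n/n! with a = 4, n = 2:
4^2 / 2! = 16/2 = 8

8


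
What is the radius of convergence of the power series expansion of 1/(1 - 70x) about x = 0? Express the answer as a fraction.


Expanding 1/(1 - 70x) = sum_{k>=0} 70^k x^k, the series converges when |70x| < 1, i.e., |x| < 1/70.
So the radius of convergence is 1/70 = 1/70.

1/70


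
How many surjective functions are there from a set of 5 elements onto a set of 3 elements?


By inclusion-exclusion on which target elements are missed, the number of surjections from an n-set onto a k-set is
surj(n, k) = sum_{j=0}^{k} (-1)^j C(k, j) (k - j)^n.
Equivalently surj(n, k) = k! * S(n, k), where S(n, k) is the Stirling number of the second kind.
For n = 5, k = 3:
S(5, 3) = 25, so
surj = 3! * 25 = 6 * 25 = 150.

150


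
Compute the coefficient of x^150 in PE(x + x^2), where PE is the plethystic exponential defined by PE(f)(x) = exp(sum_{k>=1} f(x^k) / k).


With f(x) = x + x^2, the exponent is sum_{k>=1} (x^k + x^(2k)) / k = -ln(1 - x) - ln(1 - x^2). Exponentiating:
PE(x + x^2) = 1 / ((1 - x)(1 - x^2)).
This is the generating function for partitions of n into parts of size 1 or 2. The number of 2's can be any j in 0..75, and the rest are 1's, so
[x^150] = floor(150/2) + 1 = 76.

76


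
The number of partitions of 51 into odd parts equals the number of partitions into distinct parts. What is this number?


Computing partitions of 51 into odd parts (1, 3, 5, ...):
Using the generating function prod_{k>=0} 1/(1-x^(2k+1)),
the count is 4097

4097


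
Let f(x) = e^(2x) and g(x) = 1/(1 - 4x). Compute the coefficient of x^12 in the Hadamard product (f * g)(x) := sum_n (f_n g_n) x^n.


Expanding: f_k = 2^k/k! (from e^(2x)) and g_k = 4^k (from 1/(1 - 4x)). So the Hadamard coefficient (f * g)_k = 2^k 4^k / k! = (8)^k / k!.
For k = 12: 8^12/12! = 68719476736/479001600 = 67108864/467775.

67108864/467775


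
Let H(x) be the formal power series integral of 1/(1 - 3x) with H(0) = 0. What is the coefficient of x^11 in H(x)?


1/(1 - 3x) = sum_{k>=0} 3^k x^k. Integrating termwise with H(0) = 0:
H(x) = sum_{k>=0} 3^k x^(k+1) / (k+1) = sum_{m>=1} 3^(m-1) x^m / m.
For m = 11: 3^10/11 = 59049/11 = 59049/11.

59049/11


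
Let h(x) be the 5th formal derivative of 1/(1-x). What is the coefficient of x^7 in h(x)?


Differentiating 5 times: d^5/dx^5 [1/(1-x)] = 5!/(1-x)^6.
The expansion 1/(1-x)^6 = sum_{k>=0} C(k+5, 5) x^k, so the coefficient of x^n in 5!/(1-x)^6 is 5! * C(n+5, 5).
For n = 7: 120 * C(12, 5) = 120 * 792 = 95040

95040


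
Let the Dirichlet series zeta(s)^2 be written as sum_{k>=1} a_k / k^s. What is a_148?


The Dirichlet convolution of the constant function 1 with itself gives (1 * 1)(k) = sum_{d | k} 1 = d(k), the number of positive divisors of k.
Since zeta(s) = sum_{k>=1} 1/k^s, we have zeta(s)^2 = sum_{k>=1} d(k)/k^s, so a_k = d(k).
For k = 148: the divisors are 1, 2, 4, 37, 74, 148.
Count = 6.

6


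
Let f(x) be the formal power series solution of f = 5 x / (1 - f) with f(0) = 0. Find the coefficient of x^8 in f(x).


Apply Lagrange inversion: f = 5 x * phi(f) with phi(t) = 1/(1 - t), so
[x^n] f = 5^n * (1/n) [t^(n-1)] phi(t)^n = 5^n * (1/n) [t^(n-1)] (1 - t)^(-n) = 5^n * (1/n) C(2n - 2, n - 1) = 5^n * C_{n-1}.
For n = 8: C_7 = C(14, 7) / 8 = 3432/8 = 429.
With the 5^8 = 390625 factor, the coefficient is 390625 * 429 = 167578125.

167578125


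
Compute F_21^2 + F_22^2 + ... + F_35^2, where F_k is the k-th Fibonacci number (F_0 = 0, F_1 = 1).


There is a standard identity sum_{k=0}^{N} F_k^2 = F_N * F_{N+1} (proved inductively from the telescoping relation F_k^2 = F_k F_{k+1} - F_{k-1} F_k). Then
sum_{k=21}^{35} F_k^2 = F_35 F_36 - F_20 F_21.
Computing: F_35 = 9227465, F_36 = 14930352, F_20 = 6765, F_21 = 10946.
Sum = 9227465 * 14930352 - 6765 * 10946 = 137769226467990.

137769226467990


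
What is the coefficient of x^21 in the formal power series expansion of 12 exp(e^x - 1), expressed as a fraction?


exp(e^x - 1) is the exponential generating function for the Bell numbers Bell_k: exp(e^x - 1) = sum_{k>=0} Bell_k x^k / k!.
So the coefficient of x^21 in 12 exp(e^x - 1) is 12 Bell_21 / 21!.
Computing: Bell_21 = 474869816156751 and 21! = 51090942171709440000, giving
12 * 474869816156751/51090942171709440000 = 158289938718917/1419192838103040000.

158289938718917/1419192838103040000


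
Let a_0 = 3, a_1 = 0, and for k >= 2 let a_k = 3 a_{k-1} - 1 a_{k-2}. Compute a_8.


Iterating the recurrence forward:
a_0 = 3
a_1 = 0
a_2 = 3*0 - 1*3 = -3
a_3 = 3*-3 - 1*0 = -9
a_4 = 3*-9 - 1*-3 = -24
a_5 = 3*-24 - 1*-9 = -63
a_6 = 3*-63 - 1*-24 = -165
a_7 = 3*-165 - 1*-63 = -432
a_8 = 3*-432 - 1*-165 = -1131
So a_8 = -1131.

-1131


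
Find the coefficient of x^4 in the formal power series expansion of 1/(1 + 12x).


Write 1/(1 + c x) = 1/(1 - (-c) x) and apply the geometric-series identity
1/(1 - y) = sum_{k>=0} y^k to get 1/(1 + c x) = sum_{k>=0} (-c)^k x^k.
So the coefficient of x^k is (-c)^k = (-1)^k * c^k.
Here c = 12 and k = 4:
(-12)^4 = 1 * 20736 = 20736

20736


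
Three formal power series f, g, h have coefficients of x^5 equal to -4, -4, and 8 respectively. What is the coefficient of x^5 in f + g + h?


Series addition is componentwise:
-4 + -4 + 8
= 0

0


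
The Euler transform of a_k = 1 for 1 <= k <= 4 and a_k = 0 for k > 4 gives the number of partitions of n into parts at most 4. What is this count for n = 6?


Partitions of 6 into parts at most 4:
Using generating function (1-x)^(-1)(1-x^2)^(-1)...(1-x^4)^(-1),
the coefficient of x^6 = 9

9


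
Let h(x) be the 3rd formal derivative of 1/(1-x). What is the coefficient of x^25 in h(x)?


Differentiating 3 times: d^3/dx^3 [1/(1-x)] = 3!/(1-x)^4.
The expansion 1/(1-x)^4 = sum_{k>=0} C(k+3, 3) x^k, so the coefficient of x^n in 3!/(1-x)^4 is 3! * C(n+3, 3).
For n = 25: 6 * C(28, 3) = 6 * 3276 = 19656

19656


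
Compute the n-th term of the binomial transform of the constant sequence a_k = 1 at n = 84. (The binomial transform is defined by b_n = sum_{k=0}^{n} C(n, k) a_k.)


With a_k = 1 for all k, b_n = sum_{k=0}^{n} C(n, k) = 2^n by the binomial theorem.
For n = 84: 2^84 = 19342813113834066795298816.

19342813113834066795298816


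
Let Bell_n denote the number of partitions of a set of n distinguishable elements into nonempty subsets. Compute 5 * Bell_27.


Bell_27 can be computed from the Bell triangle or from Dobinski's identity Bell_n = (1/e) * sum_{k>=0} k^n / k!.
Computing Bell_27 = 545717047936059989389.
Then 5 * 545717047936059989389 = 2728585239680299946945.

2728585239680299946945


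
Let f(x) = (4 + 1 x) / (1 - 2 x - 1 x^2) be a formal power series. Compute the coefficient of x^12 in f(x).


Write f(x) = sum_{k>=0} a_k x^k. Multiplying both sides by 1 - 2 x - 1 x^2 gives
(1 - 2 x - 1 x^2) sum_{k>=0} a_k x^k = 4 + 1 x.
Matching coefficients:
 x^0: a_0 = 4
 x^1: a_1 - 2 a_0 = 1  =>  a_1 = 2*4 + 1 = 9
 x^k (k >= 2): a_k = 2 a_{k-1} + 1 a_{k-2}.
Iterating: a_2 = 22, a_3 = 53, a_4 = 128, a_5 = 309, a_6 = 746, a_7 = 1801, a_8 = 4348, a_9 = 10497, a_10 = 25342, a_11 = 61181, a_12 = 147704.
So the coefficient of x^12 is 147704.

147704


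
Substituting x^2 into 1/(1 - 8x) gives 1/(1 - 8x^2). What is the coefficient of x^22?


The coefficient of x^(2m) in 1/(1 - 8x^2) is 8^m.
With n = 22 = 2*11, the coefficient is 8^11 = 8589934592.

8589934592


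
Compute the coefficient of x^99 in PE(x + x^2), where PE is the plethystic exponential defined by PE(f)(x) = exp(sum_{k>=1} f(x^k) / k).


With f(x) = x + x^2, the exponent is sum_{k>=1} (x^k + x^(2k)) / k = -ln(1 - x) - ln(1 - x^2). Exponentiating:
PE(x + x^2) = 1 / ((1 - x)(1 - x^2)).
This is the generating function for partitions of n into parts of size 1 or 2. The number of 2's can be any j in 0..49, and the rest are 1's, so
[x^99] = floor(99/2) + 1 = 50.

50


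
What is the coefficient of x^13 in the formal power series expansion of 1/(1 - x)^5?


The expansion 1/(1 - x)^r = sum_{k>=0} C(k + r - 1, r - 1) x^k follows from the multiset / negative-binomial theorem (or from repeated differentiation of the geometric series).
For r = 5 and k = 13:
C(17, 4) = 355687428096000 / (24 * 6227020800) = 2380.

2380


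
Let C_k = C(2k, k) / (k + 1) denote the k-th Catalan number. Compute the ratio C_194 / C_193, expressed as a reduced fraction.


Using C_k = (2k)! / (k! (k+1)!), the ratio C_{k+1}/C_k simplifies to
C_{k+1}/C_k = [(2k+2)! / ((k+1)! (k+2)!)] * [k! (k+1)! / (2k)!]
 = (2k+2)(2k+1) / ((k+1)(k+2)) = 2(2k+1) / (k+2).
For k = 193: 2(2*193 + 1) / (193 + 2) = 774/195 = 258/65.

258/65


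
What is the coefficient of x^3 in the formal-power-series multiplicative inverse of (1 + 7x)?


The inverse is 1/(1 + 7x). Apply the geometric identity 1/(1 - y) = sum_{k>=0} y^k with y = -7x:
1/(1 + 7x) = sum_{k>=0} (-7)^k x^k.
So the coefficient of x^3 is (-7)^3 = -343.

-343


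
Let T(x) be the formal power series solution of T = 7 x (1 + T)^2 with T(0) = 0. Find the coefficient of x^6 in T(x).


Apply the Lagrange inversion formula: if T = 7 x * phi(T) with phi(t) = (1 + t)^2, then [x^n] T = 7^n * (1/n) [t^(n-1)] phi(t)^n = 7^n * (1/n) [t^(n-1)] (1 + t)^(2n) = 7^n * (1/n) C(2n, n-1).
Using the identity C(2n, n-1) = C(2n, n) * n / (n+1), the unscaled factor equals C(2n, n) / (n+1) = C_n, the n-th Catalan number.
For n = 6: C_6 = C(12, 6) / 7 = 924/7 = 132.
With the 7^6 = 117649 factor, the coefficient is 117649 * 132 = 15529668.

15529668


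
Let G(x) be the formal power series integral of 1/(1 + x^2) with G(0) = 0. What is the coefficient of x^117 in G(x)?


1/(1 + x^2) = sum_{j>=0} (-1)^j x^(2j). Integrating termwise with G(0) = 0:
G(x) = sum_{j>=0} (-1)^j x^(2j+1) / (2j+1) = arctan(x).
Only odd powers are nonzero. For x^117 write 117 = 2*58 + 1, giving
(-1)^58 / 117 = 1/117 = 1/117.

1/117


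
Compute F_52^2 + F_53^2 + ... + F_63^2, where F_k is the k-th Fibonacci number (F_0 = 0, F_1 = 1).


There is a standard identity sum_{k=0}^{N} F_k^2 = F_N * F_{N+1} (proved inductively from the telescoping relation F_k^2 = F_k F_{k+1} - F_{k-1} F_k). Then
sum_{k=52}^{63} F_k^2 = F_63 F_64 - F_51 F_52.
Computing: F_63 = 6557470319842, F_64 = 10610209857723, F_51 = 20365011074, F_52 = 32951280099.
Sum = 6557470319842 * 10610209857723 - 20365011074 * 32951280099 = 69575465176129463513023440.

69575465176129463513023440


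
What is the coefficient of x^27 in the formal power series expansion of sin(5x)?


The Maclaurin series is sin(t) = sum_{k>=0} (-1)^k t^(2k+1) / (2k+1)!, so substituting t = 5x, only odd powers of x are nonzero, with coefficient of x^(2k+1) equal to (-1)^k 5^(2k+1) / (2k+1)!.
Write 27 = 2*13 + 1, giving the coefficient (-1)^13 * 5^27 / 27! = -7450580596923828125/10888869450418352160768000000 = -476837158203125/696887644826774538289152.

-476837158203125/696887644826774538289152
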